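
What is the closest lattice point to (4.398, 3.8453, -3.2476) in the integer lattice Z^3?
(4, 4, -3)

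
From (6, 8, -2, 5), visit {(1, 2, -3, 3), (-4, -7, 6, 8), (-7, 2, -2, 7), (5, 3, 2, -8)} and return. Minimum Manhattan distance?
110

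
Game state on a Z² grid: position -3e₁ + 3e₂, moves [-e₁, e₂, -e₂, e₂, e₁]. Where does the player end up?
(-3, 4)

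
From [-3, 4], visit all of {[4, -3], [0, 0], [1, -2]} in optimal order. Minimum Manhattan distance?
14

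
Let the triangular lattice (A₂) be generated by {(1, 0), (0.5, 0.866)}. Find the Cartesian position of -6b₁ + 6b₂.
(-3, 5.196)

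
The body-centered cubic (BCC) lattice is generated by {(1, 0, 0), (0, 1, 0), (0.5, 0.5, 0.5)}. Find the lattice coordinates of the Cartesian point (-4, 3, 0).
-4b₁ + 3b₂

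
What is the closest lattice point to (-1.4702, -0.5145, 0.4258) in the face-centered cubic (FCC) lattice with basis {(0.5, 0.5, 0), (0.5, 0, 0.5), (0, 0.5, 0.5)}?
(-1.5, -0.5, 0)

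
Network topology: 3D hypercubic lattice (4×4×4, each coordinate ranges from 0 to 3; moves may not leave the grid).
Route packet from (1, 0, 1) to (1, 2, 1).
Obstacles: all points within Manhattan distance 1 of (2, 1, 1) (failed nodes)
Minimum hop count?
4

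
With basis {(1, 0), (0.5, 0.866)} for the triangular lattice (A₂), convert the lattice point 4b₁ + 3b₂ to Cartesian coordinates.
(5.5, 2.598)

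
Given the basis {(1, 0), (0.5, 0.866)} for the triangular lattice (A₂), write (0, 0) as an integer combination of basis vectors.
0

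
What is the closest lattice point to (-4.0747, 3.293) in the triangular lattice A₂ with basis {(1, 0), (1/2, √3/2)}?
(-4, 3.464)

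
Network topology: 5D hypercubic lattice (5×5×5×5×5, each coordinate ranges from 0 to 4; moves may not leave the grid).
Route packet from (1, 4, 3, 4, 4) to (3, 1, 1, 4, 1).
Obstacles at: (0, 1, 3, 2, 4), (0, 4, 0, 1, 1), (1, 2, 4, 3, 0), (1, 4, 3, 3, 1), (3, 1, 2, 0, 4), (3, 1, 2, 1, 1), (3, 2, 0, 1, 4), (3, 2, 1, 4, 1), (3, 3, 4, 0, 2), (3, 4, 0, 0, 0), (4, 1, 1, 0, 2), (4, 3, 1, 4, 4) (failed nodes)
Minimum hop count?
10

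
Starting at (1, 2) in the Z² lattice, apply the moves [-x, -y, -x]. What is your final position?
(-1, 1)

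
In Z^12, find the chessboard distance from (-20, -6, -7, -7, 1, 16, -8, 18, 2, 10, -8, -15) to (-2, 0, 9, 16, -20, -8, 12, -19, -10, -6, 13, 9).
37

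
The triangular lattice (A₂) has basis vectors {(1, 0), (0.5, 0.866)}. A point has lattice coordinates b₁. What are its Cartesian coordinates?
(1, 0)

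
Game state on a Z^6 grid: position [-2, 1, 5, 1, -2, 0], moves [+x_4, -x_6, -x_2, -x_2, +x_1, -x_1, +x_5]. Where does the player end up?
(-2, -1, 5, 2, -1, -1)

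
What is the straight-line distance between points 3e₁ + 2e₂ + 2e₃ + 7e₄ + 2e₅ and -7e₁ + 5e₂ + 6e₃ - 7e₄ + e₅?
17.9444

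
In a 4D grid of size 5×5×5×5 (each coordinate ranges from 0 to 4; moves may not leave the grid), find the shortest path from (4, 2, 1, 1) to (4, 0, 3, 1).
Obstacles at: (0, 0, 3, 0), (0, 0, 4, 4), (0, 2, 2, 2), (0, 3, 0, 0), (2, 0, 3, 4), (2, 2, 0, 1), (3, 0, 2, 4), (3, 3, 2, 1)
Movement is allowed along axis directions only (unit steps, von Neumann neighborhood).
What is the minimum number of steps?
4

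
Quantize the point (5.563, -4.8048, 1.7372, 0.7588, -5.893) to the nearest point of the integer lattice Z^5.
(6, -5, 2, 1, -6)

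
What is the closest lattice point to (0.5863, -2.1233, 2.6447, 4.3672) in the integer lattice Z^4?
(1, -2, 3, 4)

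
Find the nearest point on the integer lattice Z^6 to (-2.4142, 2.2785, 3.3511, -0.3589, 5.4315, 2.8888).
(-2, 2, 3, 0, 5, 3)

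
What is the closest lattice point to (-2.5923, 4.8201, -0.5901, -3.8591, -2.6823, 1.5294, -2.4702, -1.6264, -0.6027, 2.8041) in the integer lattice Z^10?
(-3, 5, -1, -4, -3, 2, -2, -2, -1, 3)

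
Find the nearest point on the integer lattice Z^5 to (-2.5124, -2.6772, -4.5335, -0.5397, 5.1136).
(-3, -3, -5, -1, 5)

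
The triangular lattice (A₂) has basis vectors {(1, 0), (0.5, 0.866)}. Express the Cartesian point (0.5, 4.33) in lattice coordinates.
-2b₁ + 5b₂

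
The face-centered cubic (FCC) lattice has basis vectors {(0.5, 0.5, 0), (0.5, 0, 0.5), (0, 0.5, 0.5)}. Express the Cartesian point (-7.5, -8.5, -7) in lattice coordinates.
-9b₁ - 6b₂ - 8b₃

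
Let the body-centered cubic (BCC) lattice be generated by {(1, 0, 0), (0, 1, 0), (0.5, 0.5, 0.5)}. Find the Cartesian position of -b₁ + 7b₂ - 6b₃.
(-4, 4, -3)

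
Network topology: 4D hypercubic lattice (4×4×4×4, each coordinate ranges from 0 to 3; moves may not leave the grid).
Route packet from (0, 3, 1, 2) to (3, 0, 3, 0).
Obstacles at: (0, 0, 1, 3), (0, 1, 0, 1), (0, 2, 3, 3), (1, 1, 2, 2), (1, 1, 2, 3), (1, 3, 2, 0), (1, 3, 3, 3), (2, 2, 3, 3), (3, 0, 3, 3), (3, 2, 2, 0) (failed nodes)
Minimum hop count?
10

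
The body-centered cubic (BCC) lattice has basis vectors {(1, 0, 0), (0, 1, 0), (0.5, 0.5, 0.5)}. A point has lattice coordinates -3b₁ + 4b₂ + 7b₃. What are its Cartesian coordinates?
(0.5, 7.5, 3.5)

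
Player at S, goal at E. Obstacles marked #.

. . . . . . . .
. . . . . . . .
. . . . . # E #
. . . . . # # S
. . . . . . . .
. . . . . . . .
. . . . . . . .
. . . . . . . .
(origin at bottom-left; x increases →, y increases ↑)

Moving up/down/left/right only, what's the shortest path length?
10
(one shortest path: (7, 4) → (7, 3) → (6, 3) → (5, 3) → (4, 3) → (4, 4) → (4, 5) → (4, 6) → (5, 6) → (6, 6) → (6, 5))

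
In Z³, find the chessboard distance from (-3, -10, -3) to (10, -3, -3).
13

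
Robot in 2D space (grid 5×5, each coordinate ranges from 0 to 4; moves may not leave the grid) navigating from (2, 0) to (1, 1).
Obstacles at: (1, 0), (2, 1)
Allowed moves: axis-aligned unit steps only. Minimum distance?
6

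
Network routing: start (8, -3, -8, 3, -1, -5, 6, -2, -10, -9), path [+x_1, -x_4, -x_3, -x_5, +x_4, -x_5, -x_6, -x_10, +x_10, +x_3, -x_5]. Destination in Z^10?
(9, -3, -8, 3, -4, -6, 6, -2, -10, -9)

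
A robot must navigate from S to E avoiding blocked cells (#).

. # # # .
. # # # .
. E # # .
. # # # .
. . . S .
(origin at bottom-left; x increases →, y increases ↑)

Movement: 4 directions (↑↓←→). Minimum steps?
6
(one shortest path: (3, 0) → (2, 0) → (1, 0) → (0, 0) → (0, 1) → (0, 2) → (1, 2))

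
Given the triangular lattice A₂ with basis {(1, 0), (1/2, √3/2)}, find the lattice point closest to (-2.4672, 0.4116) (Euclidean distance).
(-2.5, 0.866)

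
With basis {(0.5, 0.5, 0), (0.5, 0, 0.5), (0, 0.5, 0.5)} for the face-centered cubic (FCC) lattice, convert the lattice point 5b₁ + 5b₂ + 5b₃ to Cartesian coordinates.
(5, 5, 5)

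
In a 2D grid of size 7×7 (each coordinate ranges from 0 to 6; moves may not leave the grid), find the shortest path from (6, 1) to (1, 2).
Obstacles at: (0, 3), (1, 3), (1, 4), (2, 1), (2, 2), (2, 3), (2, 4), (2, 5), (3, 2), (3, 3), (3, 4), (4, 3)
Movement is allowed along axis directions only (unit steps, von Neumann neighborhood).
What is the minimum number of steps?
8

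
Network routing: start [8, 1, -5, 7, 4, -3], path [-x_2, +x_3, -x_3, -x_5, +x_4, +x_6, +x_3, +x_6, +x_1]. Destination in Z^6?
(9, 0, -4, 8, 3, -1)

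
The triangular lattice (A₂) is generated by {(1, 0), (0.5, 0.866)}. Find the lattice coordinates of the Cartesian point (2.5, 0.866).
2b₁ + b₂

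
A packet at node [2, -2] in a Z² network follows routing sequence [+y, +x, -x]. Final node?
(2, -1)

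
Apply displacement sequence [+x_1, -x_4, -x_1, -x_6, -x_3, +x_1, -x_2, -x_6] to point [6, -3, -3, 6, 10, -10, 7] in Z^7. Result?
(7, -4, -4, 5, 10, -12, 7)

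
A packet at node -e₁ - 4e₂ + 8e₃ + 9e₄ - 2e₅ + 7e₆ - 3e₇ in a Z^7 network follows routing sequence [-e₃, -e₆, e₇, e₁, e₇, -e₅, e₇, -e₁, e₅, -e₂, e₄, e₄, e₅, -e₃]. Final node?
(-1, -5, 6, 11, -1, 6, 0)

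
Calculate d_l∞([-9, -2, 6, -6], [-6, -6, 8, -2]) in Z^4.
4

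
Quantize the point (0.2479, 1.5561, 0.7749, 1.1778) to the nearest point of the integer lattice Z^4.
(0, 2, 1, 1)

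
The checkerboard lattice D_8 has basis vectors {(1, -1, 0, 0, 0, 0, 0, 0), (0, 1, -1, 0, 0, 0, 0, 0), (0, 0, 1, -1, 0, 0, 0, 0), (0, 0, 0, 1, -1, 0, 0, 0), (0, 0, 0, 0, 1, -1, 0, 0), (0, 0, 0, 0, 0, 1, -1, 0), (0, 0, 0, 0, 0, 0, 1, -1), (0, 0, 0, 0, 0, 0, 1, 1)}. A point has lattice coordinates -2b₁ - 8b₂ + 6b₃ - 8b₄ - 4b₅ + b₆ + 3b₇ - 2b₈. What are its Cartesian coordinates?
(-2, -6, 14, -14, 4, 5, 0, -5)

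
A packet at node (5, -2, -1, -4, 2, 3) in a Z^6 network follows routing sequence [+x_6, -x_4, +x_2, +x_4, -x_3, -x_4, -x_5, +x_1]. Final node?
(6, -1, -2, -5, 1, 4)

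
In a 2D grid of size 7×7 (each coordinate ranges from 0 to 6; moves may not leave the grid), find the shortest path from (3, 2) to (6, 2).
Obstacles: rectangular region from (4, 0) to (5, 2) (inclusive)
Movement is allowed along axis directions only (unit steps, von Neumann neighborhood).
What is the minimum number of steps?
5
(one shortest path: (3, 2) → (3, 3) → (4, 3) → (5, 3) → (6, 3) → (6, 2))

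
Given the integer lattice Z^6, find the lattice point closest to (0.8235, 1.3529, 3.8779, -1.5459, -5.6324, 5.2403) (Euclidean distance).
(1, 1, 4, -2, -6, 5)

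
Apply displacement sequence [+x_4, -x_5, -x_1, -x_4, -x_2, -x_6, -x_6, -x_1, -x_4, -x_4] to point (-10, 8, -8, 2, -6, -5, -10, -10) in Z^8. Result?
(-12, 7, -8, 0, -7, -7, -10, -10)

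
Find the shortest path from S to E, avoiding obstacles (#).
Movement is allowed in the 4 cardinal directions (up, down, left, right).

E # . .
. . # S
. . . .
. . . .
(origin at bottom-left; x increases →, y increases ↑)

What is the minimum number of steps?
6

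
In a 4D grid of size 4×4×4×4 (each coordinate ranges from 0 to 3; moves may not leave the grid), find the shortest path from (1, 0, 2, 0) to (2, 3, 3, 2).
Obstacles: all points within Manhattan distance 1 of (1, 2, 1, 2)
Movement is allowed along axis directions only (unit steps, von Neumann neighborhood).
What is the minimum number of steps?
7
(one shortest path: (1, 0, 2, 0) → (2, 0, 2, 0) → (2, 1, 2, 0) → (2, 2, 2, 0) → (2, 3, 2, 0) → (2, 3, 3, 0) → (2, 3, 3, 1) → (2, 3, 3, 2))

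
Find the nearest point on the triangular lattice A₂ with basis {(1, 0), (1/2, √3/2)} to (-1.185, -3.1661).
(-1, -3.464)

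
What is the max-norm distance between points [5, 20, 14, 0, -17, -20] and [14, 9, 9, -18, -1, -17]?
18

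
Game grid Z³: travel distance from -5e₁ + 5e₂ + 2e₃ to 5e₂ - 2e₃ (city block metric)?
9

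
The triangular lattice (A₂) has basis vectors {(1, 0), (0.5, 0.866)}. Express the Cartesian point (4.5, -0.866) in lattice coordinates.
5b₁ - b₂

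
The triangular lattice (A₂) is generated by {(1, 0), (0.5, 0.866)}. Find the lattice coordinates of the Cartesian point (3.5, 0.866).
3b₁ + b₂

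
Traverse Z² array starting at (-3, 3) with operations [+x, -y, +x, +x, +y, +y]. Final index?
(0, 4)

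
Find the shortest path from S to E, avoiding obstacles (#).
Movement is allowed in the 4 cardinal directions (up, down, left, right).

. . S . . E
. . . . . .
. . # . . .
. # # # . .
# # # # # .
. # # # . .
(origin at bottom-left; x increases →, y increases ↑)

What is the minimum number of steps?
3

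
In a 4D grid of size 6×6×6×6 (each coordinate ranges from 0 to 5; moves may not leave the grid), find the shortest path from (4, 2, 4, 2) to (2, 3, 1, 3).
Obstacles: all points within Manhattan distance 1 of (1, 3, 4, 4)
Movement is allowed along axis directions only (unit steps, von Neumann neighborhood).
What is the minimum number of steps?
7
(one shortest path: (4, 2, 4, 2) → (3, 2, 4, 2) → (2, 2, 4, 2) → (2, 3, 4, 2) → (2, 3, 3, 2) → (2, 3, 2, 2) → (2, 3, 1, 2) → (2, 3, 1, 3))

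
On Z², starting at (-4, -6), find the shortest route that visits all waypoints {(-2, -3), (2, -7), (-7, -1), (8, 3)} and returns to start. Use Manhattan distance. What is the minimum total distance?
54
(one optimal route: (-4, -6) → (-2, -3) → (-7, -1) → (8, 3) → (2, -7) → (-4, -6))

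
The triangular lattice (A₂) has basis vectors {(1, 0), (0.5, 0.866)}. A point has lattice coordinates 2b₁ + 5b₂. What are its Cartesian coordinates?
(4.5, 4.33)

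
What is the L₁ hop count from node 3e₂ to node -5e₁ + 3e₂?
5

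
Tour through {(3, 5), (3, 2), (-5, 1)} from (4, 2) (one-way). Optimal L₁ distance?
16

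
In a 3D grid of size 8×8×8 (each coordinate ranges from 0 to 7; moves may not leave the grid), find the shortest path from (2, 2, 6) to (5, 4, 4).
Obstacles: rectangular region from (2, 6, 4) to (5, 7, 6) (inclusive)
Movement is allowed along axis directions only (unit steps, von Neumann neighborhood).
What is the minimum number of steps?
7
(one shortest path: (2, 2, 6) → (3, 2, 6) → (4, 2, 6) → (5, 2, 6) → (5, 3, 6) → (5, 4, 6) → (5, 4, 5) → (5, 4, 4))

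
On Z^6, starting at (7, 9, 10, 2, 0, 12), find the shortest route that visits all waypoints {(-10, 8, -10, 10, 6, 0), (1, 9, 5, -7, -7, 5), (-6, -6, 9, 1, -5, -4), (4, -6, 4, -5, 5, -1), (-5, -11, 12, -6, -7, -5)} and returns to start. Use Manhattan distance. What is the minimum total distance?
254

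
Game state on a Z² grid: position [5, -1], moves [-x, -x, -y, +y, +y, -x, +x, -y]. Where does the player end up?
(3, -1)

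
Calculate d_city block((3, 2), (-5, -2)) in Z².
12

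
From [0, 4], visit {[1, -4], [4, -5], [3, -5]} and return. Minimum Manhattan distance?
26
(one optimal route: (0, 4) → (1, -4) → (4, -5) → (3, -5) → (0, 4))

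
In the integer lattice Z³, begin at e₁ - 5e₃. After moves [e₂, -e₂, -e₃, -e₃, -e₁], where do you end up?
(0, 0, -7)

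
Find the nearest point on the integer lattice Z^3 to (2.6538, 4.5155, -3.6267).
(3, 5, -4)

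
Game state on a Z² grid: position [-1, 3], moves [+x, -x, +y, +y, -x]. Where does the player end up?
(-2, 5)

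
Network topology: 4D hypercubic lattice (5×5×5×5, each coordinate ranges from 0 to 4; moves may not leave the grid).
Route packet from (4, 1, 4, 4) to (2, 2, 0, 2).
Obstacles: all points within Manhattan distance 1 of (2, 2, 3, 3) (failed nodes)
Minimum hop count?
9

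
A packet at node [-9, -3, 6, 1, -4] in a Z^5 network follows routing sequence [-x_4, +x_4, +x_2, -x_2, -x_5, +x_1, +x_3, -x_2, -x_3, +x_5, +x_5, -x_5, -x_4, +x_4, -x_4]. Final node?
(-8, -4, 6, 0, -4)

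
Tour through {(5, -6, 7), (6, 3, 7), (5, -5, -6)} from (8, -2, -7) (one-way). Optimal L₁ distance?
31
(one optimal route: (8, -2, -7) → (5, -5, -6) → (5, -6, 7) → (6, 3, 7))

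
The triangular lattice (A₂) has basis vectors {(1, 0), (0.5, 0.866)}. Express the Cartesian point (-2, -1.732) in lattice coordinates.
-b₁ - 2b₂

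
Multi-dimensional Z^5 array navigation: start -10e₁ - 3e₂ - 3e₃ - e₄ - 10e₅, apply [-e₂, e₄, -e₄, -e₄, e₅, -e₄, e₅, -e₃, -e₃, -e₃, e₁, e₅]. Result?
(-9, -4, -6, -3, -7)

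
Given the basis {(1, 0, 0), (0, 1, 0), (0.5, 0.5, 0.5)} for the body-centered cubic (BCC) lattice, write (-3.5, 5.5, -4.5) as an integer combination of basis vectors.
b₁ + 10b₂ - 9b₃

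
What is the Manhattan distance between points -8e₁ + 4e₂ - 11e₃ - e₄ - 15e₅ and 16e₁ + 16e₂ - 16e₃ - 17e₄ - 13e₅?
59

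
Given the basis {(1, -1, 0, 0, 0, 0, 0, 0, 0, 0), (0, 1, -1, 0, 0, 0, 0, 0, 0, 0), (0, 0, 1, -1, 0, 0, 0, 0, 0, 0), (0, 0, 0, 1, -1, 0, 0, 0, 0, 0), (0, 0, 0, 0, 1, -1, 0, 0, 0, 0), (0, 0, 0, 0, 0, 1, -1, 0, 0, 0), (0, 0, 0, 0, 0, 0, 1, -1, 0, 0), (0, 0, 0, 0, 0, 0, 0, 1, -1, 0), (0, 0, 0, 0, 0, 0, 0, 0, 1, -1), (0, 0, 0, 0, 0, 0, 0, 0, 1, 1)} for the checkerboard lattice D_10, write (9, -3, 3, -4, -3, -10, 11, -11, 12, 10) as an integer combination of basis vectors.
9b₁ + 6b₂ + 9b₃ + 5b₄ + 2b₅ - 8b₆ + 3b₇ - 8b₈ - 3b₉ + 7b₁₀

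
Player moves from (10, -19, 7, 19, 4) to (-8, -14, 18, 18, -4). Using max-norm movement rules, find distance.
18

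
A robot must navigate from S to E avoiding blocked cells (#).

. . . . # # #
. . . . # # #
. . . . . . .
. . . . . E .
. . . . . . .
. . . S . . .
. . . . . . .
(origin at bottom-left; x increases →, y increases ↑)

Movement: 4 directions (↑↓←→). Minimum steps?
4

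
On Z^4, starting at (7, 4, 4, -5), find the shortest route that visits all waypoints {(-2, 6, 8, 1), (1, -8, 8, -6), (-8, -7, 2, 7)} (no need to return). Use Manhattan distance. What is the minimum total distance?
74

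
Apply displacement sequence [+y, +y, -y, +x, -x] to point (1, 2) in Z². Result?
(1, 3)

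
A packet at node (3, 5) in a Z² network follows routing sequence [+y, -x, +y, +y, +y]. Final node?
(2, 9)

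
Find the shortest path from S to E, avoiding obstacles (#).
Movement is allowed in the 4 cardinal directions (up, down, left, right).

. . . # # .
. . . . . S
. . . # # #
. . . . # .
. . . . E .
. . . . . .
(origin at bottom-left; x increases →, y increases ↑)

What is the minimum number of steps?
8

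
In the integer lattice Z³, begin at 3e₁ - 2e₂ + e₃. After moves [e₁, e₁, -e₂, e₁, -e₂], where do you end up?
(6, -4, 1)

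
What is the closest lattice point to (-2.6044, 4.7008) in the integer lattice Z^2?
(-3, 5)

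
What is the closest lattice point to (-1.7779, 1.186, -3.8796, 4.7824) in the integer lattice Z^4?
(-2, 1, -4, 5)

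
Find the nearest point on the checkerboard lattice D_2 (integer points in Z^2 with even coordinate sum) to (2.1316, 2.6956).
(2, 2)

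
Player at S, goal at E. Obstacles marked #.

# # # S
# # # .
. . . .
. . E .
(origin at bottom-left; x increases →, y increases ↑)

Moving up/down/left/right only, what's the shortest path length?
4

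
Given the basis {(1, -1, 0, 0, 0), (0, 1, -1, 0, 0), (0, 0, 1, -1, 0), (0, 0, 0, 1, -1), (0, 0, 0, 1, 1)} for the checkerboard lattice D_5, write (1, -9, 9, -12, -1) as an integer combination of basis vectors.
b₁ - 8b₂ + b₃ - 5b₄ - 6b₅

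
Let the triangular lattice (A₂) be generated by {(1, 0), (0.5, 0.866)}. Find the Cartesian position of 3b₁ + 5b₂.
(5.5, 4.33)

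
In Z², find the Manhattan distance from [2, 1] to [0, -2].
5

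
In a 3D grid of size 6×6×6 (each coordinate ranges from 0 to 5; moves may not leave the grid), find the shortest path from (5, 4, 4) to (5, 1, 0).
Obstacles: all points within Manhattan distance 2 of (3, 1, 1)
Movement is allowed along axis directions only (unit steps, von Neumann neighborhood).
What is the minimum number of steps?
7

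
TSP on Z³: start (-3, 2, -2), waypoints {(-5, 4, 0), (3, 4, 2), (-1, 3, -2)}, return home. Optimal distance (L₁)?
28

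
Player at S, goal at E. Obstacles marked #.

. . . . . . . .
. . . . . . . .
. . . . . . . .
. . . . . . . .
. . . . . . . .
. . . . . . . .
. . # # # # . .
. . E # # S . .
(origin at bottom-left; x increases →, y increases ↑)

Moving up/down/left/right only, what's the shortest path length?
11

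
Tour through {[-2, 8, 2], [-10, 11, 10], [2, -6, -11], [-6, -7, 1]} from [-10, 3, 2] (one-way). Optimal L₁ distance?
76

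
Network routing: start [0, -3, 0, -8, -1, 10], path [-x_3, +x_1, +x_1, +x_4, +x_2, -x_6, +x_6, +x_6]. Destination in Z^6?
(2, -2, -1, -7, -1, 11)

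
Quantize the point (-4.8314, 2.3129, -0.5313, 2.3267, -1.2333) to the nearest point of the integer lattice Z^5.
(-5, 2, -1, 2, -1)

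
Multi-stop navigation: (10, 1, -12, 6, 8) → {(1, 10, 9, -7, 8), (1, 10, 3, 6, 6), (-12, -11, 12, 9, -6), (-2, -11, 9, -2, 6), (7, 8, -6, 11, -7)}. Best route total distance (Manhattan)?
159
(one optimal route: (10, 1, -12, 6, 8) → (7, 8, -6, 11, -7) → (1, 10, 3, 6, 6) → (1, 10, 9, -7, 8) → (-2, -11, 9, -2, 6) → (-12, -11, 12, 9, -6))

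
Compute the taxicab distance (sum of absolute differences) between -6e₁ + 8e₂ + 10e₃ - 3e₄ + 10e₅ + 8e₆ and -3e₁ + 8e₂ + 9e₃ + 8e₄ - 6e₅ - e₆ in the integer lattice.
40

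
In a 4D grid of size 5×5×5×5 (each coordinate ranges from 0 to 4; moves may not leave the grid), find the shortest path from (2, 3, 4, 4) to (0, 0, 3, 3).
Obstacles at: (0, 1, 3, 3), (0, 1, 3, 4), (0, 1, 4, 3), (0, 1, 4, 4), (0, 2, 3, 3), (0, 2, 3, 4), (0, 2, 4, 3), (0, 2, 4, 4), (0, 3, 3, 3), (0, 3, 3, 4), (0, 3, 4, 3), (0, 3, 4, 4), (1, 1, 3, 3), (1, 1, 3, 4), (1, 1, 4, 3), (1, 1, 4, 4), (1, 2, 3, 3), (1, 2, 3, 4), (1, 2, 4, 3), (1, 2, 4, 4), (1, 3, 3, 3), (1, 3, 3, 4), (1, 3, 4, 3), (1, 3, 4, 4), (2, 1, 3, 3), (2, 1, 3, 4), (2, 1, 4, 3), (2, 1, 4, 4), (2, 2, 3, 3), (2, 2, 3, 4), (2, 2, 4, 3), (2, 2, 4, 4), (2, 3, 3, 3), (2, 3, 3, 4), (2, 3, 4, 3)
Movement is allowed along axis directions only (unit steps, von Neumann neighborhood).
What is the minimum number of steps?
9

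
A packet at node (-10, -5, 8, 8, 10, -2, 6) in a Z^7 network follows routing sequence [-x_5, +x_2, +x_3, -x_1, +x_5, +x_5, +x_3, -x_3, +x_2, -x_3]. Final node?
(-11, -3, 8, 8, 11, -2, 6)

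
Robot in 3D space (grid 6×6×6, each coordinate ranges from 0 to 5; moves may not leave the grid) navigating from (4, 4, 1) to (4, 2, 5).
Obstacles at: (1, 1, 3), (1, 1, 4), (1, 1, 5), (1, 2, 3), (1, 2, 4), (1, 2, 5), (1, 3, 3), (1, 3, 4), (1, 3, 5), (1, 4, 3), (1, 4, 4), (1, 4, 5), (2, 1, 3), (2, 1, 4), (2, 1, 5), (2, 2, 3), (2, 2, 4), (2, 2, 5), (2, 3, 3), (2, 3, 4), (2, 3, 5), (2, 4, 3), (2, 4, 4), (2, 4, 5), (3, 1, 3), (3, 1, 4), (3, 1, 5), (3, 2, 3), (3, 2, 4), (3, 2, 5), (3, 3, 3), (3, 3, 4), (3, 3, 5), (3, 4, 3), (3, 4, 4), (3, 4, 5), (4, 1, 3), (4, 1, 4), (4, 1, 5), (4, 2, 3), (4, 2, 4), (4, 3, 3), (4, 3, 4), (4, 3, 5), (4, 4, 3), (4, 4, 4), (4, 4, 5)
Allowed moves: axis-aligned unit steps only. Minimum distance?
8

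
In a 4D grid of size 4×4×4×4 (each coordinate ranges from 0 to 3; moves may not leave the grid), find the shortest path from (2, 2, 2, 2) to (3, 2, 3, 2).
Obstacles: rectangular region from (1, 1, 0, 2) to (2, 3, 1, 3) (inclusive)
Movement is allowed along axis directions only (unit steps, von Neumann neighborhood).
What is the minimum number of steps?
2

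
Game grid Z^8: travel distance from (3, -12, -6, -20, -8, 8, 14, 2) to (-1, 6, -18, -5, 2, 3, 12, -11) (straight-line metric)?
31.7333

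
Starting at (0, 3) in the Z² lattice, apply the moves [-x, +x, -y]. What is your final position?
(0, 2)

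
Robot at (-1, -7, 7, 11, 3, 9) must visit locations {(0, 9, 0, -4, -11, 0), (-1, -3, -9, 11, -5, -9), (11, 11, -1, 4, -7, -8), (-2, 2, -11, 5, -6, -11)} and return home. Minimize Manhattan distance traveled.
196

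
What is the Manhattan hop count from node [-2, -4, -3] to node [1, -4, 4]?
10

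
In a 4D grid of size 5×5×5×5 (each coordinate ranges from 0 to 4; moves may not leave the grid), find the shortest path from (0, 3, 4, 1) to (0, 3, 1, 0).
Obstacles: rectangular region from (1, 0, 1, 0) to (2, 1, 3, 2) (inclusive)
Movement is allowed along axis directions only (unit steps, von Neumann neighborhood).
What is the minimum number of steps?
4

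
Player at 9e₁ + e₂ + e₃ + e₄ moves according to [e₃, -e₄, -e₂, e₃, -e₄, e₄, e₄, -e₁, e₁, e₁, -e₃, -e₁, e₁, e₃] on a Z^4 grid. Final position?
(10, 0, 3, 1)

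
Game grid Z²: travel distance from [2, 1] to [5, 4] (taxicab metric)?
6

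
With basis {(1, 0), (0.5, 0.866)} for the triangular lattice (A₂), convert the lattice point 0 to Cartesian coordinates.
(0, 0)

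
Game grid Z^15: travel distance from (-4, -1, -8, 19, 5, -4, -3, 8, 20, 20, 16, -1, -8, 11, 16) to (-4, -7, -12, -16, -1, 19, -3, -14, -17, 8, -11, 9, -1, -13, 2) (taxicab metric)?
227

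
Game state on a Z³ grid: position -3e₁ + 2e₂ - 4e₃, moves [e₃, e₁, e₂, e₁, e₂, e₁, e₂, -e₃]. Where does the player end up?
(0, 5, -4)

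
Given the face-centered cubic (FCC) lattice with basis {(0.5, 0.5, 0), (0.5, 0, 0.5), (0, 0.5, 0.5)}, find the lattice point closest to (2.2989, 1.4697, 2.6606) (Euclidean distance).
(2, 1.5, 2.5)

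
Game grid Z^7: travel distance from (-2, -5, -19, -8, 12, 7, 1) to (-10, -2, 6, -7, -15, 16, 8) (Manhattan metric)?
80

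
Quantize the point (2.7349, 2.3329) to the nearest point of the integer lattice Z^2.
(3, 2)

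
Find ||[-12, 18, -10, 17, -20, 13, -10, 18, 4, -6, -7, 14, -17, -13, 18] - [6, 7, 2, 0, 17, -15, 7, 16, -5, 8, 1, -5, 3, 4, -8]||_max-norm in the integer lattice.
37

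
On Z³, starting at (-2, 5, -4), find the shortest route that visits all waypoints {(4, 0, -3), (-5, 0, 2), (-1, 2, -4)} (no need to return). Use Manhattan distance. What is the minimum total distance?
26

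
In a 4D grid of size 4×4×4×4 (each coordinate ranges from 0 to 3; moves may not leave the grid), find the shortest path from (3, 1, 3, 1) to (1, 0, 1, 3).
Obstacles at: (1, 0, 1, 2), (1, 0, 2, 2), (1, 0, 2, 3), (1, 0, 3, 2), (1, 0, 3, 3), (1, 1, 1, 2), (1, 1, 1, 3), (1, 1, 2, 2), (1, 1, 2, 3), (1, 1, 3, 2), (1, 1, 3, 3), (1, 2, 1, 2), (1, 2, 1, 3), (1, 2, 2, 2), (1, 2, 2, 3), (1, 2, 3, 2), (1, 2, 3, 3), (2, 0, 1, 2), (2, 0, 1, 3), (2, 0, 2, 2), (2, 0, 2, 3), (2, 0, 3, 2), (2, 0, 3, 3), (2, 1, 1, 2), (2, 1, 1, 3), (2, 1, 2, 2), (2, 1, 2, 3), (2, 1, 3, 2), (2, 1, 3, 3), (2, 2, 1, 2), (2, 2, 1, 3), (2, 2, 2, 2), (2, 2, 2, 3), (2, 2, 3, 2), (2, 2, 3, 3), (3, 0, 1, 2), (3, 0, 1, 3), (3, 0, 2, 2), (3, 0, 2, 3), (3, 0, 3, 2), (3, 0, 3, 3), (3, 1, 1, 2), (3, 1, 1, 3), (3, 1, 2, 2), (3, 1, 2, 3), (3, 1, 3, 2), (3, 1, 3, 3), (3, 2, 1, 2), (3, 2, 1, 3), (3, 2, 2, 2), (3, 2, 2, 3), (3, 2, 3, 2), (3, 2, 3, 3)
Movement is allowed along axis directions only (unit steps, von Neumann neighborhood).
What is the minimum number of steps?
9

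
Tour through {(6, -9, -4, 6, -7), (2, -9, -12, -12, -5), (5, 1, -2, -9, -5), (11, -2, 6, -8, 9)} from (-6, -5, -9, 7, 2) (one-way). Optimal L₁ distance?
121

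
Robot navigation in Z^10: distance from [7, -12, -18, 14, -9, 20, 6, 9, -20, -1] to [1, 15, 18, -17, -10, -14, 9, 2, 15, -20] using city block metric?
199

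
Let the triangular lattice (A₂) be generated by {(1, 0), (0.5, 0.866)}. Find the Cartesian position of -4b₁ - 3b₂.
(-5.5, -2.598)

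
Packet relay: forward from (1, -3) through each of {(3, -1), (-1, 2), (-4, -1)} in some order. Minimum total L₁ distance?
17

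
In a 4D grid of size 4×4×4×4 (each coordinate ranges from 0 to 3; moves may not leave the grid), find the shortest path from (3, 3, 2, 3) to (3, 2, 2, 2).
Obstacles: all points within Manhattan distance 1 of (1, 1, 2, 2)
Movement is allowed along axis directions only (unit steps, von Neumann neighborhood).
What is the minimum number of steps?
2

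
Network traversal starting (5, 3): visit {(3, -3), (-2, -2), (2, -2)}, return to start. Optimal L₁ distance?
26
(one optimal route: (5, 3) → (3, -3) → (-2, -2) → (2, -2) → (5, 3))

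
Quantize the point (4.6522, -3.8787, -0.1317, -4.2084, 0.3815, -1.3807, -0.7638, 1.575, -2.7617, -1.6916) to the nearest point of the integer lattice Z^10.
(5, -4, 0, -4, 0, -1, -1, 2, -3, -2)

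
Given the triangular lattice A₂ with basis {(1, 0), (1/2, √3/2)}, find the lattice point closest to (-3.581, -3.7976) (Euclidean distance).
(-4, -3.464)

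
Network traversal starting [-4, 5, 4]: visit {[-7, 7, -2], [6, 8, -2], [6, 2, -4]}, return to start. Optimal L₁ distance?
54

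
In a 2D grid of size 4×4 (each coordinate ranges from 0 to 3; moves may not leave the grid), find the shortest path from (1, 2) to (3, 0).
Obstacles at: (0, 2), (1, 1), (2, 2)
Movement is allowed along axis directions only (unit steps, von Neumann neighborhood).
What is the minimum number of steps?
6
(one shortest path: (1, 2) → (1, 3) → (2, 3) → (3, 3) → (3, 2) → (3, 1) → (3, 0))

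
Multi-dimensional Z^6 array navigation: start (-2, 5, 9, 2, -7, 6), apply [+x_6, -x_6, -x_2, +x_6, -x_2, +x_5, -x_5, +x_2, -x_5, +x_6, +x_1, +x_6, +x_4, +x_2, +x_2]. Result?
(-1, 6, 9, 3, -8, 9)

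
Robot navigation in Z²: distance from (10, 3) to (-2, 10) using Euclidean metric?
13.8924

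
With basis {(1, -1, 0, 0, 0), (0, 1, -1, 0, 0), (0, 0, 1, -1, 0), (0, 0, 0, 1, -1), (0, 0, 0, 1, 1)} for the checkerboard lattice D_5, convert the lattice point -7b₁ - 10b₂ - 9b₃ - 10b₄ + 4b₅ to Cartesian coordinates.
(-7, -3, 1, 3, 14)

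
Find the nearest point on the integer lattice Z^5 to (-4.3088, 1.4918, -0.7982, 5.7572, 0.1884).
(-4, 1, -1, 6, 0)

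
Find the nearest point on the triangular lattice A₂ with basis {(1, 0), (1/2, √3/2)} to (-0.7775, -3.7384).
(-1, -3.464)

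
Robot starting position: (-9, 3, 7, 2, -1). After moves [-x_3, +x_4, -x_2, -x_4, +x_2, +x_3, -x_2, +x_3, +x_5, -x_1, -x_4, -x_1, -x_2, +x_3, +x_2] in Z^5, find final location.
(-11, 2, 9, 1, 0)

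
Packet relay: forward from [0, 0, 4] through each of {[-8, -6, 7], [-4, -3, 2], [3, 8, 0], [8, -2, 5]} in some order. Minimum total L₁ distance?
63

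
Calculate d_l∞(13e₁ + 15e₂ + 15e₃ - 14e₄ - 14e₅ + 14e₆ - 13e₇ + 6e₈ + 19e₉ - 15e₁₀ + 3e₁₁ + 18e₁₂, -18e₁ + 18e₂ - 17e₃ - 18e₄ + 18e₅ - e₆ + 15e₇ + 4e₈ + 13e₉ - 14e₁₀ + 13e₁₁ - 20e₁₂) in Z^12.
38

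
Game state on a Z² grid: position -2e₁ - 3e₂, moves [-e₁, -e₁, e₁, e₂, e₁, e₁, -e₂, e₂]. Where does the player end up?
(-1, -2)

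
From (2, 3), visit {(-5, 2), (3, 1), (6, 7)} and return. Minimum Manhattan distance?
34
(one optimal route: (2, 3) → (-5, 2) → (3, 1) → (6, 7) → (2, 3))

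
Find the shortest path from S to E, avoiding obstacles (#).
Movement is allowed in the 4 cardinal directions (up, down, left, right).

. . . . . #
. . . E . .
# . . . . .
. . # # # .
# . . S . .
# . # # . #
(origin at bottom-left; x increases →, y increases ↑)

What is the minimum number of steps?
7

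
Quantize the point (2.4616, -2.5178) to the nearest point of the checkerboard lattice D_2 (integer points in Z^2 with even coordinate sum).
(2, -2)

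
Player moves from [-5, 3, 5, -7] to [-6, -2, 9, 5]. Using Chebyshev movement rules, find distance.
12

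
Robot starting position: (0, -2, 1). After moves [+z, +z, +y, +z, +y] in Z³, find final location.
(0, 0, 4)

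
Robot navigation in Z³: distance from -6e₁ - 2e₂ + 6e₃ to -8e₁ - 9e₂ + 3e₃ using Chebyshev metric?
7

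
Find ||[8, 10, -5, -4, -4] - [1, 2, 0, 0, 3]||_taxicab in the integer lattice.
31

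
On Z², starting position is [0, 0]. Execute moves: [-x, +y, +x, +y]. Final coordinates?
(0, 2)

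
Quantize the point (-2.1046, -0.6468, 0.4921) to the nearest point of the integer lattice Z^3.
(-2, -1, 0)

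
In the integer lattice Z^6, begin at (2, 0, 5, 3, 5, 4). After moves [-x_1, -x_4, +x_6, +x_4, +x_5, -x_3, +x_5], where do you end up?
(1, 0, 4, 3, 7, 5)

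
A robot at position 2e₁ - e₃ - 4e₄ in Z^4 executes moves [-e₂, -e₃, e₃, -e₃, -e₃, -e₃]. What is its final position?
(2, -1, -4, -4)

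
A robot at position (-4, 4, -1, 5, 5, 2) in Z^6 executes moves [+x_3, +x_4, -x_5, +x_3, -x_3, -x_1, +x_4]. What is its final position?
(-5, 4, 0, 7, 4, 2)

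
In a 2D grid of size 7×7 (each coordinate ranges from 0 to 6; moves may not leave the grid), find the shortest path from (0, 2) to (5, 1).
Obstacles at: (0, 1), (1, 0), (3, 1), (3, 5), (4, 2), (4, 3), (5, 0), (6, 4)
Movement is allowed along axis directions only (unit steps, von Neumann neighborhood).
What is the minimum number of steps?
8
(one shortest path: (0, 2) → (1, 2) → (2, 2) → (2, 1) → (2, 0) → (3, 0) → (4, 0) → (4, 1) → (5, 1))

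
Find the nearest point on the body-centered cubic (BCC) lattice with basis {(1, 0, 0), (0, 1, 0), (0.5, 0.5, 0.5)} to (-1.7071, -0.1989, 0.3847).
(-1.5, -0.5, 0.5)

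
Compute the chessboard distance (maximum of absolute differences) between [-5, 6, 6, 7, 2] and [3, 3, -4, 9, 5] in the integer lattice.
10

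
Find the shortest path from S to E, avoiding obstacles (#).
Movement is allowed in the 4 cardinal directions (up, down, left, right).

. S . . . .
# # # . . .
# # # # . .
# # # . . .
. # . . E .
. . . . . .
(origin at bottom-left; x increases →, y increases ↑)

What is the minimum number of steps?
7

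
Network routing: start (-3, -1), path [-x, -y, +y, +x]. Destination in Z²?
(-3, -1)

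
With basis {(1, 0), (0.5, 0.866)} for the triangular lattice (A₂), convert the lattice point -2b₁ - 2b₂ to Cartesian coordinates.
(-3, -1.732)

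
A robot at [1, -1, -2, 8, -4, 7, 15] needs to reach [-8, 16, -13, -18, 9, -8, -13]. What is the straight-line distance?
48.4252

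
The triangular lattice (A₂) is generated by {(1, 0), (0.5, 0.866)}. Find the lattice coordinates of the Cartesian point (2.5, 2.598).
b₁ + 3b₂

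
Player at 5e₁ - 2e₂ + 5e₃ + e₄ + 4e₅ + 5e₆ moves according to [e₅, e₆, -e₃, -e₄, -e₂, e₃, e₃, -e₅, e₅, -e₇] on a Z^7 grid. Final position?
(5, -3, 6, 0, 5, 6, -1)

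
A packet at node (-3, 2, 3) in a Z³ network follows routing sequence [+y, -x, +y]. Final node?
(-4, 4, 3)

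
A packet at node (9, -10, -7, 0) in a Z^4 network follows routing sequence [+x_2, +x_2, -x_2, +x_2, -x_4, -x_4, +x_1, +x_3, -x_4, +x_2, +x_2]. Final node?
(10, -6, -6, -3)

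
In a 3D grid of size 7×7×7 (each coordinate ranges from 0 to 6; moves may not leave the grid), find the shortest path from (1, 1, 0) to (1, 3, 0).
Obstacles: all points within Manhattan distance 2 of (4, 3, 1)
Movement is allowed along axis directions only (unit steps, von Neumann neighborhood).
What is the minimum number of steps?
2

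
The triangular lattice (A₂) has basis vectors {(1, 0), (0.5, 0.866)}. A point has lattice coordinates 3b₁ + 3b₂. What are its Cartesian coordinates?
(4.5, 2.598)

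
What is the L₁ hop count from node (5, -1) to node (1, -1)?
4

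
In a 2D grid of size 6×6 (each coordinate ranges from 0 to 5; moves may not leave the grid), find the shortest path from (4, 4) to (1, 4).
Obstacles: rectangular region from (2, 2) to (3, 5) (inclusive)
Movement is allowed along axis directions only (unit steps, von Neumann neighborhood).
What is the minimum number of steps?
9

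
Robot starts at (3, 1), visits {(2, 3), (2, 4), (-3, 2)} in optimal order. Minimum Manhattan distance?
11
(one optimal route: (3, 1) → (2, 3) → (2, 4) → (-3, 2))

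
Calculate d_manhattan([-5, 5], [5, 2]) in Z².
13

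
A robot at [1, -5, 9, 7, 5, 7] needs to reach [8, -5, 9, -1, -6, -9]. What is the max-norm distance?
16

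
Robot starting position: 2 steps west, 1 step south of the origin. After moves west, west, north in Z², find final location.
(-4, 0)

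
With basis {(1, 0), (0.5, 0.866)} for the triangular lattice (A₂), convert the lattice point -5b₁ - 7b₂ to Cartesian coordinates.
(-8.5, -6.062)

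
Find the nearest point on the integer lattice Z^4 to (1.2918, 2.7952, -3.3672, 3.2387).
(1, 3, -3, 3)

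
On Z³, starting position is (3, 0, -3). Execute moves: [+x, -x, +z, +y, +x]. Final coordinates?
(4, 1, -2)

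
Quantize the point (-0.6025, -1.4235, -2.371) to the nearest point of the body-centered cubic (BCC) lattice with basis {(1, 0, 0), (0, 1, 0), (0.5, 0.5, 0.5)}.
(-0.5, -1.5, -2.5)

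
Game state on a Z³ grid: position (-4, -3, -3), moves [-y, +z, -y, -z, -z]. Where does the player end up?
(-4, -5, -4)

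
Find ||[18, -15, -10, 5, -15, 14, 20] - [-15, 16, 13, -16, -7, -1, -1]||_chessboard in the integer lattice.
33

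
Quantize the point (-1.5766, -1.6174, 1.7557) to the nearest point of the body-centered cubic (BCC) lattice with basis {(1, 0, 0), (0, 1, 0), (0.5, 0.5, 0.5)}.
(-1.5, -1.5, 1.5)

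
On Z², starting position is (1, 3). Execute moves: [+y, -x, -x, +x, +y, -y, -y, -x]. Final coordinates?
(-1, 3)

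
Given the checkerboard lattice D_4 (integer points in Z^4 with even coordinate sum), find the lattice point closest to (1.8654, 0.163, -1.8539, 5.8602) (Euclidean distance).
(2, 0, -2, 6)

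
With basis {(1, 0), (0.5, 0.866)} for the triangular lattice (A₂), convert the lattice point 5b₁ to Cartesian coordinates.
(5, 0)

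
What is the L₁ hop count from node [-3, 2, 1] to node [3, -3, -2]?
14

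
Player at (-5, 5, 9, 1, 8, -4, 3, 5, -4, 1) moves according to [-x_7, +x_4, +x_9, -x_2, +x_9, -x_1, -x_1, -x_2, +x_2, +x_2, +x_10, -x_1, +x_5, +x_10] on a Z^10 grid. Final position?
(-8, 5, 9, 2, 9, -4, 2, 5, -2, 3)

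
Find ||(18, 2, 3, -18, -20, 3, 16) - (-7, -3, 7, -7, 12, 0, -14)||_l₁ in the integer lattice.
110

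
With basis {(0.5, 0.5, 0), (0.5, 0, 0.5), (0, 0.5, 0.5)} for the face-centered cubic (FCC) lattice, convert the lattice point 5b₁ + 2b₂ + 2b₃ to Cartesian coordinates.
(3.5, 3.5, 2)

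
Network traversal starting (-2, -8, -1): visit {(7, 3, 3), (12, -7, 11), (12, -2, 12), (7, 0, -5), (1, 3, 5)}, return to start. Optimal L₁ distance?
96
(one optimal route: (-2, -8, -1) → (12, -7, 11) → (12, -2, 12) → (7, 0, -5) → (7, 3, 3) → (1, 3, 5) → (-2, -8, -1))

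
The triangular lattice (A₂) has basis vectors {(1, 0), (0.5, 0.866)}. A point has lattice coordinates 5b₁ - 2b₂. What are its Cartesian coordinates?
(4, -1.732)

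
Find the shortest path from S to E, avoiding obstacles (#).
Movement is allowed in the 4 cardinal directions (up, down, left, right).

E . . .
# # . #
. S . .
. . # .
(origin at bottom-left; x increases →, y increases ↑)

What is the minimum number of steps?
5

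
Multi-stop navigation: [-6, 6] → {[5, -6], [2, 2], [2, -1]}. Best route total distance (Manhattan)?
23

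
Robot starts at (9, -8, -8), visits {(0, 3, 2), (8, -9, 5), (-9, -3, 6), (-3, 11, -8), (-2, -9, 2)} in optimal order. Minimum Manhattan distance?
85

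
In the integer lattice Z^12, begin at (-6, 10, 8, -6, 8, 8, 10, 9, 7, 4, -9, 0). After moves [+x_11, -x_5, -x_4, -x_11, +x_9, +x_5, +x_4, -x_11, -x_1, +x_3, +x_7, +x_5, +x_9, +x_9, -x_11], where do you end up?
(-7, 10, 9, -6, 9, 8, 11, 9, 10, 4, -11, 0)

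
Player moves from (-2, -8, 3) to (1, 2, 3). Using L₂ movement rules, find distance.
10.4403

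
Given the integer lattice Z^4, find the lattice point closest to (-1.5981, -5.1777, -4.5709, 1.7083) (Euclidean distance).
(-2, -5, -5, 2)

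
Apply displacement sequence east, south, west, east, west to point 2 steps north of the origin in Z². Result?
(0, 1)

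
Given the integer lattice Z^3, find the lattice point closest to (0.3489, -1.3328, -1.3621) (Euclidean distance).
(0, -1, -1)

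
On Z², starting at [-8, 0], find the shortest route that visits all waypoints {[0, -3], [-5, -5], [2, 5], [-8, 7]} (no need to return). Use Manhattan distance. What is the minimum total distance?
36
(one optimal route: (-8, 0) → (-8, 7) → (2, 5) → (0, -3) → (-5, -5))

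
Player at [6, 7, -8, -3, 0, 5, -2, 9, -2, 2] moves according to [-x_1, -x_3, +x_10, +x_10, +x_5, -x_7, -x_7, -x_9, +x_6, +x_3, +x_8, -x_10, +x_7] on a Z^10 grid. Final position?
(5, 7, -8, -3, 1, 6, -3, 10, -3, 3)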